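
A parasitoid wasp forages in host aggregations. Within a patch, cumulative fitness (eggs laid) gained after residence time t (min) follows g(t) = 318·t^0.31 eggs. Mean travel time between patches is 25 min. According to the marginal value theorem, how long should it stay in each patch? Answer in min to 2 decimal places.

11.23 min

Optimal t* satisfies g'(t*) = g(t*)/(T + t*).
g'(t) = 0.31·318·t^-0.69. Setting 0.31·318·t^-0.69 = 318·t^0.31/(25+t) gives 0.31(25+t) = t, so 0.69·t = 0.31×25.
t* = 0.31×25/0.69 = 11.23 min.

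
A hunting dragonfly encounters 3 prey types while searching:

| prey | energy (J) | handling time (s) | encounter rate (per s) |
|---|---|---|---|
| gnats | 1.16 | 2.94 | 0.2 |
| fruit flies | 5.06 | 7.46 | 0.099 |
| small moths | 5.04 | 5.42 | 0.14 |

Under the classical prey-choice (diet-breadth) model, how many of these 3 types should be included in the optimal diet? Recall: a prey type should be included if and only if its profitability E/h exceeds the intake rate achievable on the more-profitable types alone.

E/h in descending order: small moths 0.93, fruit flies 0.678, gnats 0.395 J/s. The optimal diet is the largest prefix of this list for which every included type satisfies E_i/h_i > R on the types above it.
Rate on top 1: 0.4012. fruit flies: 0.678 > 0.4012 → include.
Rate on top 2: 0.4831. gnats: 0.395 < 0.4831 → exclude; stop.
Optimal diet: small moths, fruit flies — 2 of 3 types.

2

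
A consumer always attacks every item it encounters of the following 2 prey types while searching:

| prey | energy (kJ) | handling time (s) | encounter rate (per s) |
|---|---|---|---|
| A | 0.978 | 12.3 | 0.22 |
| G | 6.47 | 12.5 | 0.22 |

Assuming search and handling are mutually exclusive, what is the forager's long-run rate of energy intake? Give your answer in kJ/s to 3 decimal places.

R = Σλ_iE_i / (1 + Σλ_ih_i)
Numerator: 0.22×0.978 + 0.22×6.47 = 1.639
Denominator: 1 + 0.22×12.3 + 0.22×12.5 = 6.456
R = 1.639/6.456 = 0.2538 kJ/s

0.254 kJ/s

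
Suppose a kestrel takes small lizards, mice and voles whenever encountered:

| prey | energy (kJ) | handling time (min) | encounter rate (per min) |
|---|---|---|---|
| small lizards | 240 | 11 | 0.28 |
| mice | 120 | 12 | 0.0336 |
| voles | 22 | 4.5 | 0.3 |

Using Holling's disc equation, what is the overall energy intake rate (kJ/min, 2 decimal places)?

13.34 kJ/min

Energy encountered per unit search time: 0.28×240 + 0.0336×120 + 0.3×22 = 77.83 kJ/min.
Handling time per unit search time: 0.28×11 + 0.0336×12 + 0.3×4.5 = 4.833.
Rate = 77.83/(1 + 4.833) = 13.34 kJ/min.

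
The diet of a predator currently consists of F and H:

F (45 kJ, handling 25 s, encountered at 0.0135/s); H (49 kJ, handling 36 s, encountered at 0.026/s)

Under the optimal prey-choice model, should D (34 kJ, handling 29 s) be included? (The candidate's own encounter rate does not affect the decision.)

Current rate: (0.0135×45 + 0.026×49)/(1 + 0.0135×25 + 0.026×36) = 0.8276 kJ/s.
Profitability of D: 34/29 = 1.172 kJ/s.
Since 1.172 > R, including D increases the long-run rate.

Yes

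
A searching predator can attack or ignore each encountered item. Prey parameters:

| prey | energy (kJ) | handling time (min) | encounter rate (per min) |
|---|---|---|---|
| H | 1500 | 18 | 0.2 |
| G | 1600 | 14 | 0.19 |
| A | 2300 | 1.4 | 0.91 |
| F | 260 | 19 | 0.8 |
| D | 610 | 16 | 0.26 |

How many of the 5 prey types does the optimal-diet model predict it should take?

Rank by E/h (kJ/min): A 1.64e+03, G 114, H 83.3, D 38.1, F 13.7. Include each in turn until the next type's E/h falls below the running intake rate.
Rate on top 1: 920.4. G: 114 < 920.4 → exclude; stop.
Optimal diet: A — 1 of 5 types.

1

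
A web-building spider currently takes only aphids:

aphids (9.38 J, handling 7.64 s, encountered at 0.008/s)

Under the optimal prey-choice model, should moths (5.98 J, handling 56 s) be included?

Yes

Current rate: (0.008×9.38)/(1 + 0.008×7.64) = 0.07072 J/s.
moths: E/h = 5.98/56 = 0.1068 J/s.
0.1068 > 0.07072, so adding moths raises the average — include it.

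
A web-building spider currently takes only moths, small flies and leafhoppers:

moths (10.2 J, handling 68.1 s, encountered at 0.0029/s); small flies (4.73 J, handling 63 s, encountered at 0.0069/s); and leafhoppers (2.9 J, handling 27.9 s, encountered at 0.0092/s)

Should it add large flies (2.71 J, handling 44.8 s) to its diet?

Current rate: (0.0029×10.2 + 0.0069×4.73 + 0.0092×2.9)/(1 + 0.0029×68.1 + 0.0069×63 + 0.0092×27.9) = 0.04706 J/s.
Profitability of large flies: 2.71/44.8 = 0.06049 J/s.
Since 0.06049 > R, including large flies increases the long-run rate.

Yes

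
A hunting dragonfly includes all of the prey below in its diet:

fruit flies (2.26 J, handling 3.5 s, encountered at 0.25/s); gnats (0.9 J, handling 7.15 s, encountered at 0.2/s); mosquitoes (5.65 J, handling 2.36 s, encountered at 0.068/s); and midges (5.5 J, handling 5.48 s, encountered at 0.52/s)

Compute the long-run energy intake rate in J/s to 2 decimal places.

R = Σλ_iE_i / (1 + Σλ_ih_i)
Numerator: 0.25×2.26 + 0.2×0.9 + 0.068×5.65 + 0.52×5.5 = 3.989
Denominator: 1 + 0.25×3.5 + 0.2×7.15 + 0.068×2.36 + 0.52×5.48 = 6.315
R = 3.989/6.315 = 0.6317 J/s

0.63 J/s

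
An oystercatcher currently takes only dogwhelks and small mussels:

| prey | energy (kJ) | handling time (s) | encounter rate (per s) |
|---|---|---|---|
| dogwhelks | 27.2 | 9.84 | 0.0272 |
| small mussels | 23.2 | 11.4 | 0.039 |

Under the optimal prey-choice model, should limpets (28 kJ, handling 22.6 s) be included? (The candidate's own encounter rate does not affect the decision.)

Current rate: (0.0272×27.2 + 0.039×23.2)/(1 + 0.0272×9.84 + 0.039×11.4) = 0.9605 kJ/s.
Profitability of limpets: 28/22.6 = 1.239 kJ/s.
Since 1.239 > R, including limpets increases the long-run rate.

Yes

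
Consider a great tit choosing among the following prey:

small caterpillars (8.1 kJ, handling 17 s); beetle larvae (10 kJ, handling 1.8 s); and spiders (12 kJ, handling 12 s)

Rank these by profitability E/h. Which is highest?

beetle larvae

Profitability E/h (kJ/s): small caterpillars = 8.1/17 = 0.476, beetle larvae = 10/1.8 = 5.56, spiders = 12/12 = 1.
Ranked: beetle larvae > spiders > small caterpillars.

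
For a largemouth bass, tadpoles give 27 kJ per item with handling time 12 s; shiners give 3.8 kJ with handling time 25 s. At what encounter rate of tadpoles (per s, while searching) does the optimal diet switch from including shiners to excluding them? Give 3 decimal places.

The zero-one rule: include shiners iff E₂/h₂ > λE₁/(1+λh₁). Equality gives the switch point.
λE₁h₂ = E₂ + λE₂h₁ ⇒ λ = E₂/(E₁h₂ − E₂h₁) = 3.8/(675 − 45.6) = 0.006037 per s.

0.006 per s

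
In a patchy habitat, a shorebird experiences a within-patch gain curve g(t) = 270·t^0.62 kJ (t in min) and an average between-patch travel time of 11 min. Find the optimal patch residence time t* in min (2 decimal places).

By the marginal value theorem, leave when the instantaneous gain rate g'(t) equals the habitat-wide average g(t)/(T + t).
g'(t) = 0.62·270·t^-0.38. Setting 0.62·270·t^-0.38 = 270·t^0.62/(11+t) gives 0.62(11+t) = t, so 0.38·t = 0.62×11.
t* = 0.62×11/0.38 = 17.95 min.

17.95 min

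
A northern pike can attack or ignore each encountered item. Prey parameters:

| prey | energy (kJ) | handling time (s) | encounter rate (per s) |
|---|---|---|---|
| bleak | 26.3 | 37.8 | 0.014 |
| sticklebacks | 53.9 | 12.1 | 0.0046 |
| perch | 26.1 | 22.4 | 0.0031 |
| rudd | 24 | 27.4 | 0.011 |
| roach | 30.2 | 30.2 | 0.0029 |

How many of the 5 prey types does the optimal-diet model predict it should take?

Rank by E/h (kJ/s): sticklebacks 4.45, perch 1.17, roach 1, rudd 0.876, bleak 0.696. Include each in turn until the next type's E/h falls below the running intake rate.
Rate on top 1: 0.2349. perch: 1.17 > 0.2349 → include.
Rate on top 2: 0.2923. roach: 1 > 0.2923 → include.
Rate on top 3: 0.3434. rudd: 0.876 > 0.3434 → include.
Rate on top 4: 0.4494. bleak: 0.696 > 0.4494 → include.
Optimal diet: sticklebacks, perch, roach, rudd, bleak — 5 of 5 types.

5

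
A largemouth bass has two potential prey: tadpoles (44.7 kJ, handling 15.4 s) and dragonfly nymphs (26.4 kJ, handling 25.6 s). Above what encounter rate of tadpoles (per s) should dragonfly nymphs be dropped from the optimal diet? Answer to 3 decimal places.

At the threshold, the rate on tadpoles alone equals the profitability of dragonfly nymphs: λ·44.7/(1 + λ·15.4) = 26.4/25.6 = 1.031.
Rearranging, λ(44.7 − 1.031×15.4) = 1.031, so λ = 1.031/28.82 = 0.03578 per s.

0.036 per s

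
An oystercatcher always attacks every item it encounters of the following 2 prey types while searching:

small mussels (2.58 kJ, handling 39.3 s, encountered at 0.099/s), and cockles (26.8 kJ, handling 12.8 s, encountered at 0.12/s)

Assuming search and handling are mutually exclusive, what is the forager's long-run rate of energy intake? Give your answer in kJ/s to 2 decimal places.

R = Σλ_iE_i / (1 + Σλ_ih_i)
Numerator: 0.099×2.58 + 0.12×26.8 = 3.471
Denominator: 1 + 0.099×39.3 + 0.12×12.8 = 6.427
R = 3.471/6.427 = 0.5402 kJ/s

0.54 kJ/s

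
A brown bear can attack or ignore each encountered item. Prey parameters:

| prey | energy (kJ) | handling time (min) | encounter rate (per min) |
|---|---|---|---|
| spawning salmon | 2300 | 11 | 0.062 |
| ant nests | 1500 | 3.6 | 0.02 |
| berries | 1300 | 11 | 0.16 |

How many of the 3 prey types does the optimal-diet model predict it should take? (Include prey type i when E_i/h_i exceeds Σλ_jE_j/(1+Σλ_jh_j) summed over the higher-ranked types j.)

3

E/h in descending order: ant nests 417, spawning salmon 209, berries 118 kJ/min. The optimal diet is the largest prefix of this list for which every included type satisfies E_i/h_i > R on the types above it.
Rate on top 1: 27.99. spawning salmon: 209 > 27.99 → include.
Rate on top 2: 98.4. berries: 118 > 98.4 → include.
Optimal diet: ant nests, spawning salmon, berries — 3 of 3 types.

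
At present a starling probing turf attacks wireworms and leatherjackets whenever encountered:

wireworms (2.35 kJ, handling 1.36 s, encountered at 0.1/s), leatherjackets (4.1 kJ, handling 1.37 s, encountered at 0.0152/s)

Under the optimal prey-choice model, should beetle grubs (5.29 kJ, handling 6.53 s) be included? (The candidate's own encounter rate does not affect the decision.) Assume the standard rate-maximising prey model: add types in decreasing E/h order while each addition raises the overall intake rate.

Yes

On wireworms and leatherjackets alone, R = ΣλE/(1+Σλh) = 0.2973/1.157 = 0.257 kJ/s.
Profitability of beetle grubs: 5.29/6.53 = 0.8101 kJ/s.
0.8101 > 0.257, so adding beetle grubs raises the average — include it.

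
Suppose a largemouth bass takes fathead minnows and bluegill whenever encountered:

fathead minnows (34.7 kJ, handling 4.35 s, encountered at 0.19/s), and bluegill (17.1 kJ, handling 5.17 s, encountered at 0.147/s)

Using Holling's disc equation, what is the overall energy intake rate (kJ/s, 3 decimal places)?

3.521 kJ/s

Energy encountered per unit search time: 0.19×34.7 + 0.147×17.1 = 9.107 kJ/s.
Handling time per unit search time: 0.19×4.35 + 0.147×5.17 = 1.586.
Rate = 9.107/(1 + 1.586) = 3.521 kJ/s.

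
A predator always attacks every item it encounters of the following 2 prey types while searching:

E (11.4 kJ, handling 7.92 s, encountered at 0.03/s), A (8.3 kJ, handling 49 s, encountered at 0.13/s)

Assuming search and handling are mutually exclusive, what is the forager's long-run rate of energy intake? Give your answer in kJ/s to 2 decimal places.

Energy encountered per unit search time: 0.03×11.4 + 0.13×8.3 = 1.421 kJ/s.
Handling time per unit search time: 0.03×7.92 + 0.13×49 = 6.608.
Rate = 1.421/(1 + 6.608) = 0.1868 kJ/s.

0.19 kJ/s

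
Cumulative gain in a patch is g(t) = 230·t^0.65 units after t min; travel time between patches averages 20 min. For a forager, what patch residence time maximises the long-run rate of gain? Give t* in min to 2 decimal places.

By the marginal value theorem, leave when the instantaneous gain rate g'(t) equals the habitat-wide average g(t)/(T + t).
g'(t) = 0.65·230·t^-0.35. Setting 0.65·230·t^-0.35 = 230·t^0.65/(20+t) gives 0.65(20+t) = t, so 0.35·t = 0.65×20.
t* = 0.65×20/0.35 = 37.14 min.

37.14 min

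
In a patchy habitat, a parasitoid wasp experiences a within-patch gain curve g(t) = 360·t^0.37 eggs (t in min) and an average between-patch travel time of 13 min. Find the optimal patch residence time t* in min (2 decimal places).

Maximise g(t)/(T+t): set derivative to zero → g'(t)(T+t) = g(t).
g'(t) = 0.37·360·t^-0.63. Setting 0.37·360·t^-0.63 = 360·t^0.37/(13+t) gives 0.37(13+t) = t, so 0.63·t = 0.37×13.
t* = 0.37×13/0.63 = 7.635 min.

7.63 min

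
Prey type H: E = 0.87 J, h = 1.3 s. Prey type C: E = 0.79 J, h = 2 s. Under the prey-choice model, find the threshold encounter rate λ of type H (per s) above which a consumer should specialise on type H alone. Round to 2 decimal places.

Drop type C once their profitability E₂/h₂ falls below the rate achievable on type H alone: E₂/h₂ = λE₁/(1 + λh₁).
Solve for λ: λE₁h₂ = E₂(1 + λh₁) → λ(E₁h₂ − E₂h₁) = E₂ → λ = E₂/(E₁h₂ − E₂h₁).
λ = 0.79/(0.87×2 − 0.79×1.3) = 0.79/0.713 = 1.108 per s.

1.11 per s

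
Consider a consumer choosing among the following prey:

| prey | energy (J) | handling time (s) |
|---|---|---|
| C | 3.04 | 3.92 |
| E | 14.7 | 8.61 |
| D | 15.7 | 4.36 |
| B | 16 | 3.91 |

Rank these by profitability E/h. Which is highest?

B

Profitability E/h (J/s): C = 3.04/3.92 = 0.776, E = 14.7/8.61 = 1.71, D = 15.7/4.36 = 3.6, B = 16/3.91 = 4.09.
Ranked: B > D > E > C.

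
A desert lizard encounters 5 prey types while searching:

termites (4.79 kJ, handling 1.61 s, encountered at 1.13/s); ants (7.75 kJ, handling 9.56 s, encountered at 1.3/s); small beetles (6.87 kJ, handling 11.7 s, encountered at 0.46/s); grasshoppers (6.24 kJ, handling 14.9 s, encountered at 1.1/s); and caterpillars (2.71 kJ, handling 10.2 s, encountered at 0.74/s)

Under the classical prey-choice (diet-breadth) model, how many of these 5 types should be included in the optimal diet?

Rank by E/h (kJ/s): termites 2.98, ants 0.811, small beetles 0.587, grasshoppers 0.419, caterpillars 0.266. Include each in turn until the next type's E/h falls below the running intake rate.
Rate on top 1: 1.92. ants: 0.811 < 1.92 → exclude; stop.
Optimal diet: termites — 1 of 5 types.

1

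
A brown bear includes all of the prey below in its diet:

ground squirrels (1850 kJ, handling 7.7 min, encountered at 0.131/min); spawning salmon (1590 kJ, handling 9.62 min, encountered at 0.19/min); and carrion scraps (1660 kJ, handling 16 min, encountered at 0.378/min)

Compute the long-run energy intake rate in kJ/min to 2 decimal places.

118.56 kJ/min

R = (0.131×1850 + 0.19×1590 + 0.378×1660) / (1 + 0.131×7.7 + 0.19×9.62 + 0.378×16) = 1172/9.884 = 118.6 kJ/min.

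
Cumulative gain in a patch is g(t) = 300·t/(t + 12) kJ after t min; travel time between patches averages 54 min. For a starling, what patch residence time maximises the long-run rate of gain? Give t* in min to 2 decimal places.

25.46 min

Maximise g(t)/(T+t): set derivative to zero → g'(t)(T+t) = g(t).
g'(t) = 300·12/(t + 12)². Setting 300·12/(t+12)² = 300t/[(t+12)(54+t)] gives 12(54+t) = t(t+12), so t² = 12×54 = 648.
t* = √648 = 25.46 min.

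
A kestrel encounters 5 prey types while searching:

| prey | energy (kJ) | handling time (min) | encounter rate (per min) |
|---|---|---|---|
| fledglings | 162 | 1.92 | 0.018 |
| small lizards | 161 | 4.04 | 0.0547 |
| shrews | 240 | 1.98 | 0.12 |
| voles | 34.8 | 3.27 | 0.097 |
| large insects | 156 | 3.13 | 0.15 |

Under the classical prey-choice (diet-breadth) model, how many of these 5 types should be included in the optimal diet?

4

Rank by E/h (kJ/min): shrews 121, fledglings 84.4, large insects 49.8, small lizards 39.9, voles 10.6. Include each in turn until the next type's E/h falls below the running intake rate.
Rate on top 1: 23.27. fledglings: 84.4 > 23.27 → include.
Rate on top 2: 24.93. large insects: 49.8 > 24.93 → include.
Rate on top 3: 31.65. small lizards: 39.9 > 31.65 → include.
Rate on top 4: 32.57. voles: 10.6 < 32.57 → exclude; stop.
Optimal diet: shrews, fledglings, large insects, small lizards — 4 of 5 types.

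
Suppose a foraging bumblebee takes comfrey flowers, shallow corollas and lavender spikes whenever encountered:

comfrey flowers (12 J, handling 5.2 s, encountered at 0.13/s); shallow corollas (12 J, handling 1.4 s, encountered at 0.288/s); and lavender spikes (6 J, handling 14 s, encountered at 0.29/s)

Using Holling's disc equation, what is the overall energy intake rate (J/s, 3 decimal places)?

1.100 J/s

Energy encountered per unit search time: 0.13×12 + 0.288×12 + 0.29×6 = 6.756 J/s.
Handling time per unit search time: 0.13×5.2 + 0.288×1.4 + 0.29×14 = 5.139.
Rate = 6.756/(1 + 5.139) = 1.1 J/s.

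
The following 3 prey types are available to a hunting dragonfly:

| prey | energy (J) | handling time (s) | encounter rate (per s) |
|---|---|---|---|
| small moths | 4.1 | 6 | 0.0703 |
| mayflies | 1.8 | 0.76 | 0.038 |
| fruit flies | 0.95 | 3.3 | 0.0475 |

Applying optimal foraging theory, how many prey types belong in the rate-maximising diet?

3

E/h in descending order: mayflies 2.37, small moths 0.683, fruit flies 0.288 J/s. The optimal diet is the largest prefix of this list for which every included type satisfies E_i/h_i > R on the types above it.
Rate on top 1: 0.06648. small moths: 0.683 > 0.06648 → include.
Rate on top 2: 0.2458. fruit flies: 0.288 > 0.2458 → include.
Optimal diet: mayflies, small moths, fruit flies — 3 of 3 types.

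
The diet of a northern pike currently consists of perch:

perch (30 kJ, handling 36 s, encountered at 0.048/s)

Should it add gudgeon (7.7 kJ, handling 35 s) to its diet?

No

On perch alone, R = ΣλE/(1+Σλh) = 1.44/2.728 = 0.5279 kJ/s.
gudgeon: E/h = 7.7/35 = 0.22 kJ/s.
0.22 < 0.5279, so adding gudgeon would lower the average — exclude it.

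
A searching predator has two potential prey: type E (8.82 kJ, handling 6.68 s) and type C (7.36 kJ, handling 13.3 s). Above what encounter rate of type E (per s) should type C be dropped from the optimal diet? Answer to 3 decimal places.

0.108 per s

Drop type C once their profitability E₂/h₂ falls below the rate achievable on type E alone: E₂/h₂ = λE₁/(1 + λh₁).
Solve for λ: λE₁h₂ = E₂(1 + λh₁) → λ(E₁h₂ − E₂h₁) = E₂ → λ = E₂/(E₁h₂ − E₂h₁).
λ = 7.36/(8.82×13.3 − 7.36×6.68) = 7.36/68.14 = 0.108 per s.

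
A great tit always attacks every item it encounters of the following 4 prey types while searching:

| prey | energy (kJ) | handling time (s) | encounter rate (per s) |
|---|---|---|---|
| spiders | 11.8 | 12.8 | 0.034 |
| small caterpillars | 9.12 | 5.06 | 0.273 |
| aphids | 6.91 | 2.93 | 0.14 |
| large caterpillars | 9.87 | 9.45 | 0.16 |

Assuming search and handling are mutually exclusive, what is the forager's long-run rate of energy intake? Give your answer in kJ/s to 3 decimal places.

R = (0.034×11.8 + 0.273×9.12 + 0.14×6.91 + 0.16×9.87) / (1 + 0.034×12.8 + 0.273×5.06 + 0.14×2.93 + 0.16×9.45) = 5.438/4.739 = 1.147 kJ/s.

1.147 kJ/s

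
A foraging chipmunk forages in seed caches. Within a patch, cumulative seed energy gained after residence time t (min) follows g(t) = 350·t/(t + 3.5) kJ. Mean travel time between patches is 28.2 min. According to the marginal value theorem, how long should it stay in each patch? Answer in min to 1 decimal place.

Maximise g(t)/(T+t): set derivative to zero → g'(t)(T+t) = g(t).
g'(t) = 350·3.5/(t + 3.5)². Setting 350·3.5/(t+3.5)² = 350t/[(t+3.5)(28.2+t)] gives 3.5(28.2+t) = t(t+3.5), so t² = 3.5×28.2 = 98.7.
t* = √98.7 = 9.935 min.

9.9 min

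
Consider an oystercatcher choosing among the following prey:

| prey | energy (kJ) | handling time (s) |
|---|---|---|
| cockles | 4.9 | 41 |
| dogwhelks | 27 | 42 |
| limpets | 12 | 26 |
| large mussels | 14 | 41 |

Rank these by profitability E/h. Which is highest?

In descending order of E/h:
dogwhelks: 27/42 = 0.643 kJ/s
limpets: 12/26 = 0.462 kJ/s
large mussels: 14/41 = 0.341 kJ/s
cockles: 4.9/41 = 0.12 kJ/s

dogwhelks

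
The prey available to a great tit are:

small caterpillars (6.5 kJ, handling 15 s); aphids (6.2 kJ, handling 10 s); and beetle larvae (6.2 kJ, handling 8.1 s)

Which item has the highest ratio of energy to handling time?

beetle larvae

Profitability E/h (kJ/s): small caterpillars = 6.5/15 = 0.433, aphids = 6.2/10 = 0.62, beetle larvae = 6.2/8.1 = 0.765.
Ranked: beetle larvae > aphids > small caterpillars.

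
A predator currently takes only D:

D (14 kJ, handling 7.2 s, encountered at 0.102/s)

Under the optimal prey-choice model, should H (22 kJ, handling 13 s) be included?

Yes

On D alone, R = ΣλE/(1+Σλh) = 1.428/1.734 = 0.8233 kJ/s.
Profitability of H: 22/13 = 1.692 kJ/s.
Since 1.692 > R, including H increases the long-run rate.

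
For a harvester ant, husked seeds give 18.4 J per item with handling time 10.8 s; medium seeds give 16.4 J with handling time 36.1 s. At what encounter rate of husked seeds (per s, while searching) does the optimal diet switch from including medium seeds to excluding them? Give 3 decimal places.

0.034 per s

The zero-one rule: include medium seeds iff E₂/h₂ > λE₁/(1+λh₁). Equality gives the switch point.
λE₁h₂ = E₂ + λE₂h₁ ⇒ λ = E₂/(E₁h₂ − E₂h₁) = 16.4/(664.2 − 177.1) = 0.03367 per s.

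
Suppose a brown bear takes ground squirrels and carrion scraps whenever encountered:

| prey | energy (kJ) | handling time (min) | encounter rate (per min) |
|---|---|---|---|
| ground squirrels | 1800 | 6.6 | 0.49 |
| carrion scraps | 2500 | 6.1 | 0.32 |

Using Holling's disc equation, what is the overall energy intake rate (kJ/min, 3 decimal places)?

R = (0.49×1800 + 0.32×2500) / (1 + 0.49×6.6 + 0.32×6.1) = 1682/6.186 = 271.9 kJ/min.

271.904 kJ/min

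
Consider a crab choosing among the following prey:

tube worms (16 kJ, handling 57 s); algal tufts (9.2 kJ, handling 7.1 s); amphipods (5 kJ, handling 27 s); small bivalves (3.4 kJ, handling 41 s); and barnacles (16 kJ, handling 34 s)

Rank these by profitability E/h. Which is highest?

In descending order of E/h:
algal tufts: 9.2/7.1 = 1.3 kJ/s
barnacles: 16/34 = 0.471 kJ/s
tube worms: 16/57 = 0.281 kJ/s
amphipods: 5/27 = 0.185 kJ/s
small bivalves: 3.4/41 = 0.0829 kJ/s

algal tufts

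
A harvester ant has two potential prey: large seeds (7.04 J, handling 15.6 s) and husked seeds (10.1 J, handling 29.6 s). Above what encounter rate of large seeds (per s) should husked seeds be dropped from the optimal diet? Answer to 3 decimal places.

Drop husked seeds once their profitability E₂/h₂ falls below the rate achievable on large seeds alone: E₂/h₂ = λE₁/(1 + λh₁).
Solve for λ: λE₁h₂ = E₂(1 + λh₁) → λ(E₁h₂ − E₂h₁) = E₂ → λ = E₂/(E₁h₂ − E₂h₁).
λ = 10.1/(7.04×29.6 − 10.1×15.6) = 10.1/50.82 = 0.1987 per s.

0.199 per s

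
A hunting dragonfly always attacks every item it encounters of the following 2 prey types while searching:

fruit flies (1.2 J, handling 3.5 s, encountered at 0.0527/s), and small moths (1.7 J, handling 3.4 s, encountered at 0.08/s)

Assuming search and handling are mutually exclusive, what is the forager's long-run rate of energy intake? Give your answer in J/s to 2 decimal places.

R = (0.0527×1.2 + 0.08×1.7) / (1 + 0.0527×3.5 + 0.08×3.4) = 0.1992/1.456 = 0.1368 J/s.

0.14 J/s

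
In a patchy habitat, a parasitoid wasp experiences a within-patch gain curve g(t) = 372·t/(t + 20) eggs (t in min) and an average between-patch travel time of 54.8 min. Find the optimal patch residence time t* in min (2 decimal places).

33.11 min

By the marginal value theorem, leave when the instantaneous gain rate g'(t) equals the habitat-wide average g(t)/(T + t).
g'(t) = 372·20/(t + 20)². Setting 372·20/(t+20)² = 372t/[(t+20)(54.8+t)] gives 20(54.8+t) = t(t+20), so t² = 20×54.8 = 1096.
t* = √1096 = 33.11 min.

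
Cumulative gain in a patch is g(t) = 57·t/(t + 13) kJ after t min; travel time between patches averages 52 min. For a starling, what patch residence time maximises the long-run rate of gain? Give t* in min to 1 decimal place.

26.0 min

By the marginal value theorem, leave when the instantaneous gain rate g'(t) equals the habitat-wide average g(t)/(T + t).
g'(t) = 57·13/(t + 13)². Setting 57·13/(t+13)² = 57t/[(t+13)(52+t)] gives 13(52+t) = t(t+13), so t² = 13×52 = 676.
t* = √676 = 26 min.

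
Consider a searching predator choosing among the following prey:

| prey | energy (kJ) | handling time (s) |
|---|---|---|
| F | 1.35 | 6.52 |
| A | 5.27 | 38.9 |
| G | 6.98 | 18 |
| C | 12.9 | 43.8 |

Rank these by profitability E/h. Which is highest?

Profitability E/h (kJ/s): F = 1.35/6.52 = 0.207, A = 5.27/38.9 = 0.135, G = 6.98/18 = 0.388, C = 12.9/43.8 = 0.295.
Ranked: G > C > F > A.

G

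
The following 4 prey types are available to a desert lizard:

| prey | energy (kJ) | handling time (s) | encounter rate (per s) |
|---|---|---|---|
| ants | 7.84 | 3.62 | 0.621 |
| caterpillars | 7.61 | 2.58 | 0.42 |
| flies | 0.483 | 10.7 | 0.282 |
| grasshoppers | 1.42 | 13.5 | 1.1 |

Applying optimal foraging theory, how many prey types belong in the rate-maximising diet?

E/h in descending order: caterpillars 2.95, ants 2.17, grasshoppers 0.105, flies 0.0451 kJ/s. The optimal diet is the largest prefix of this list for which every included type satisfies E_i/h_i > R on the types above it.
Rate on top 1: 1.534. ants: 2.17 > 1.534 → include.
Rate on top 2: 1.862. grasshoppers: 0.105 < 1.862 → exclude; stop.
Optimal diet: caterpillars, ants — 2 of 4 types.

2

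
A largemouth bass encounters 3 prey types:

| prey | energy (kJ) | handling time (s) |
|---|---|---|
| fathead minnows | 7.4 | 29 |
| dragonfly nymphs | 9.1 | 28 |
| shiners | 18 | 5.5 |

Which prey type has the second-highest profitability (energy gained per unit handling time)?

dragonfly nymphs

In descending order of E/h:
shiners: 18/5.5 = 3.27 kJ/s
dragonfly nymphs: 9.1/28 = 0.325 kJ/s
fathead minnows: 7.4/29 = 0.255 kJ/s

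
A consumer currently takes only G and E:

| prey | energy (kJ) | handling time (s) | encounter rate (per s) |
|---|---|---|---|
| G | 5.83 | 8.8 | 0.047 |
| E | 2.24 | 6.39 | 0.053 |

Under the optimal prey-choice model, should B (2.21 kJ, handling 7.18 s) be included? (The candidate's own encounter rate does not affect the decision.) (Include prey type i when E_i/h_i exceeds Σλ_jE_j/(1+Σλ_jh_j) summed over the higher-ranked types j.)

On G and E alone, R = ΣλE/(1+Σλh) = 0.3927/1.752 = 0.2241 kJ/s.
B: E/h = 2.21/7.18 = 0.3078 kJ/s.
Since 0.3078 > R, including B increases the long-run rate.

Yes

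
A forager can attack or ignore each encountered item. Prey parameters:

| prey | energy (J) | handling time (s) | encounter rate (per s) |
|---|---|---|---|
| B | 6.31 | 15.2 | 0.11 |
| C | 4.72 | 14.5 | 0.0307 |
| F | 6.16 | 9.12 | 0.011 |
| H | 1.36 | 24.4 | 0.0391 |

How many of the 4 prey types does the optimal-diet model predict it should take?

3

Rank by E/h (J/s): F 0.675, B 0.415, C 0.326, H 0.0557. Include each in turn until the next type's E/h falls below the running intake rate.
Rate on top 1: 0.06158. B: 0.415 > 0.06158 → include.
Rate on top 2: 0.2748. C: 0.326 > 0.2748 → include.
Rate on top 3: 0.2818. H: 0.0557 < 0.2818 → exclude; stop.
Optimal diet: F, B, C — 3 of 4 types.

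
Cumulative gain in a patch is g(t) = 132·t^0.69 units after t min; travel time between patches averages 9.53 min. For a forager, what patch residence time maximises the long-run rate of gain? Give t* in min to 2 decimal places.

21.21 min

By the marginal value theorem, leave when the instantaneous gain rate g'(t) equals the habitat-wide average g(t)/(T + t).
g'(t) = 0.69·132·t^-0.31. Setting 0.69·132·t^-0.31 = 132·t^0.69/(9.53+t) gives 0.69(9.53+t) = t, so 0.31·t = 0.69×9.53.
t* = 0.69×9.53/0.31 = 21.21 min.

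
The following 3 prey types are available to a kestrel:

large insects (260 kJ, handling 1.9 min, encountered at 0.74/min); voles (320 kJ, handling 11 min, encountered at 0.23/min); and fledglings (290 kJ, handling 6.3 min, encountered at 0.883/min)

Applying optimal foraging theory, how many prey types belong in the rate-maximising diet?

Rank by E/h (kJ/min): large insects 137, fledglings 46, voles 29.1. Include each in turn until the next type's E/h falls below the running intake rate.
Rate on top 1: 79.97. fledglings: 46 < 79.97 → exclude; stop.
Optimal diet: large insects — 1 of 3 types.

1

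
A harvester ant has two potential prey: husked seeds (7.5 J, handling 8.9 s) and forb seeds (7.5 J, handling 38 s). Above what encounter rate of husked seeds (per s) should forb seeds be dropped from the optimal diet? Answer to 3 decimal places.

0.034 per s

The zero-one rule: include forb seeds iff E₂/h₂ > λE₁/(1+λh₁). Equality gives the switch point.
λE₁h₂ = E₂ + λE₂h₁ ⇒ λ = E₂/(E₁h₂ − E₂h₁) = 7.5/(285 − 66.75) = 0.03436 per s.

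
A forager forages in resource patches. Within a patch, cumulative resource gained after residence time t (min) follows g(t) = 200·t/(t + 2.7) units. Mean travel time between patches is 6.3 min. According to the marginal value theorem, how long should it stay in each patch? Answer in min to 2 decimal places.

Optimal t* satisfies g'(t*) = g(t*)/(T + t*).
g'(t) = 200·2.7/(t + 2.7)². Setting 200·2.7/(t+2.7)² = 200t/[(t+2.7)(6.3+t)] gives 2.7(6.3+t) = t(t+2.7), so t² = 2.7×6.3 = 17.01.
t* = √17.01 = 4.124 min.

4.12 min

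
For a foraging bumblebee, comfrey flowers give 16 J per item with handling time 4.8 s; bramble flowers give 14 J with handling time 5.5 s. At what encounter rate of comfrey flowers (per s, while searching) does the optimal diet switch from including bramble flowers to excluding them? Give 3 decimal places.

The zero-one rule: include bramble flowers iff E₂/h₂ > λE₁/(1+λh₁). Equality gives the switch point.
λE₁h₂ = E₂ + λE₂h₁ ⇒ λ = E₂/(E₁h₂ − E₂h₁) = 14/(88 − 67.2) = 0.6731 per s.

0.673 per s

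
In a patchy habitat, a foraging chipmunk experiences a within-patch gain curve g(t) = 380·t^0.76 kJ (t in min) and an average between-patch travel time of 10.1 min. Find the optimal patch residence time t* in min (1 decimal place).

Optimal t* satisfies g'(t*) = g(t*)/(T + t*).
g'(t) = 0.76·380·t^-0.24. Setting 0.76·380·t^-0.24 = 380·t^0.76/(10.1+t) gives 0.76(10.1+t) = t, so 0.24·t = 0.76×10.1.
t* = 0.76×10.1/0.24 = 31.98 min.

32.0 min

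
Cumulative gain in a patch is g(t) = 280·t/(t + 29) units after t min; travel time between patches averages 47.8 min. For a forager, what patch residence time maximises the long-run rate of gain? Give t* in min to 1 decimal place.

37.2 min

Optimal t* satisfies g'(t*) = g(t*)/(T + t*).
g'(t) = 280·29/(t + 29)². Setting 280·29/(t+29)² = 280t/[(t+29)(47.8+t)] gives 29(47.8+t) = t(t+29), so t² = 29×47.8 = 1386.
t* = √1386 = 37.23 min.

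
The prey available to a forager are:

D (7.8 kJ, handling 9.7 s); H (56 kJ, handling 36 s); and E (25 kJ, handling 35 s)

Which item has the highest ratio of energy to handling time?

Profitability E/h (kJ/s): D = 7.8/9.7 = 0.804, H = 56/36 = 1.56, E = 25/35 = 0.714.
Ranked: H > D > E.

H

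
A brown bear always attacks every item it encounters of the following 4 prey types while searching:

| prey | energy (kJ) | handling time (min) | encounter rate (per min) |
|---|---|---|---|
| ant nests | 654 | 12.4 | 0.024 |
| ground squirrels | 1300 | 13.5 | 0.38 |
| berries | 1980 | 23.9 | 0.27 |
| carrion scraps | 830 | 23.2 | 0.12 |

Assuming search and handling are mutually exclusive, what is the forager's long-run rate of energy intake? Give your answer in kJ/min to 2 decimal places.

R = Σλ_iE_i / (1 + Σλ_ih_i)
Numerator: 0.024×654 + 0.38×1300 + 0.27×1980 + 0.12×830 = 1144
Denominator: 1 + 0.024×12.4 + 0.38×13.5 + 0.27×23.9 + 0.12×23.2 = 15.66
R = 1144/15.66 = 73.02 kJ/min

73.02 kJ/min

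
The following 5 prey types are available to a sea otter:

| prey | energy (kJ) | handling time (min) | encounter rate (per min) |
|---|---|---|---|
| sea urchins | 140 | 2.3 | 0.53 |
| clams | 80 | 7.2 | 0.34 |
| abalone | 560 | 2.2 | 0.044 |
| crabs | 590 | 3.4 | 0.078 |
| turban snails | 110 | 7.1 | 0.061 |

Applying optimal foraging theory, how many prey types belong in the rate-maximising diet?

E/h in descending order: abalone 255, crabs 174, sea urchins 60.9, turban snails 15.5, clams 11.1 kJ/min. The optimal diet is the largest prefix of this list for which every included type satisfies E_i/h_i > R on the types above it.
Rate on top 1: 22.47. crabs: 174 > 22.47 → include.
Rate on top 2: 51.88. sea urchins: 60.9 > 51.88 → include.
Rate on top 3: 56.13. turban snails: 15.5 < 56.13 → exclude; stop.
Optimal diet: abalone, crabs, sea urchins — 3 of 5 types.

3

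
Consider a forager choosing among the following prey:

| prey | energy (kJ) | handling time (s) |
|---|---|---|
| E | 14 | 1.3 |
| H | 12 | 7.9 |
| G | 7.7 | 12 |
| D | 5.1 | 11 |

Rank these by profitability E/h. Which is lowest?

Profitability E/h (kJ/s): E = 14/1.3 = 10.8, H = 12/7.9 = 1.52, G = 7.7/12 = 0.642, D = 5.1/11 = 0.464.
Ranked: E > H > G > D.

D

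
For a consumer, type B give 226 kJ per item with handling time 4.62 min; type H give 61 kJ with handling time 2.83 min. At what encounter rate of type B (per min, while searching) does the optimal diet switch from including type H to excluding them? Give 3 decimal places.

Drop type H once their profitability E₂/h₂ falls below the rate achievable on type B alone: E₂/h₂ = λE₁/(1 + λh₁).
Solve for λ: λE₁h₂ = E₂(1 + λh₁) → λ(E₁h₂ − E₂h₁) = E₂ → λ = E₂/(E₁h₂ − E₂h₁).
λ = 61/(226×2.83 − 61×4.62) = 61/357.8 = 0.1705 per min.

0.171 per min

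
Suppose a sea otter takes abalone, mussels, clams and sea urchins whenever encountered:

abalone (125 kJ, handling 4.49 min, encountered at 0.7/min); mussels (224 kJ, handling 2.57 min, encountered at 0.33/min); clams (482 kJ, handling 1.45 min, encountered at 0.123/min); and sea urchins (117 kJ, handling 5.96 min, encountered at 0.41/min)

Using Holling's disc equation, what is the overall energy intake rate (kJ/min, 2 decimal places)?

R = Σλ_iE_i / (1 + Σλ_ih_i)
Numerator: 0.7×125 + 0.33×224 + 0.123×482 + 0.41×117 = 268.7
Denominator: 1 + 0.7×4.49 + 0.33×2.57 + 0.123×1.45 + 0.41×5.96 = 7.613
R = 268.7/7.613 = 35.29 kJ/min

35.29 kJ/min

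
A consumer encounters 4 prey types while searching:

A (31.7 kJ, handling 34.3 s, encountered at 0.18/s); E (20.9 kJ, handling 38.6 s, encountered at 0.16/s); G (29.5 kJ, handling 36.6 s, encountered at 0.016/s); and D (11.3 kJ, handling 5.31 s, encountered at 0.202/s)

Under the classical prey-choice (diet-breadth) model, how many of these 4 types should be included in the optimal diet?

Rank by E/h (kJ/s): D 2.13, A 0.924, G 0.806, E 0.541. Include each in turn until the next type's E/h falls below the running intake rate.
Rate on top 1: 1.101. A: 0.924 < 1.101 → exclude; stop.
Optimal diet: D — 1 of 4 types.

1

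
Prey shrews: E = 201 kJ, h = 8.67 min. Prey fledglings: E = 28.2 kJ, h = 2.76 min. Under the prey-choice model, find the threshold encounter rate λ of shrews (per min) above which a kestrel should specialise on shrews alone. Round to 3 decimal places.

0.091 per min

At the threshold, the rate on shrews alone equals the profitability of fledglings: λ·201/(1 + λ·8.67) = 28.2/2.76 = 10.22.
Rearranging, λ(201 − 10.22×8.67) = 10.22, so λ = 10.22/112.4 = 0.09089 per min.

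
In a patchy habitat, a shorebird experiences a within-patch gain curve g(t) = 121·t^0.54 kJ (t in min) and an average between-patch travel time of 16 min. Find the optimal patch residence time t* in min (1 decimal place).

Maximise g(t)/(T+t): set derivative to zero → g'(t)(T+t) = g(t).
g'(t) = 0.54·121·t^-0.46. Setting 0.54·121·t^-0.46 = 121·t^0.54/(16+t) gives 0.54(16+t) = t, so 0.46·t = 0.54×16.
t* = 0.54×16/0.46 = 18.78 min.

18.8 min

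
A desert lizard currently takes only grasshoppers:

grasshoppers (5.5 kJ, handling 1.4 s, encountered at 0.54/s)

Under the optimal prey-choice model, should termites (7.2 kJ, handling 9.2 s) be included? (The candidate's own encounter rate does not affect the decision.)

No

Intake rate on the current diet: R = (0.54×5.5) / (1 + 0.54×1.4) = 2.97/1.756 = 1.691 kJ/s.
Profitability of termites: 7.2/9.2 = 0.7826 kJ/s.
0.7826 < 1.691, so adding termites would lower the average — exclude it.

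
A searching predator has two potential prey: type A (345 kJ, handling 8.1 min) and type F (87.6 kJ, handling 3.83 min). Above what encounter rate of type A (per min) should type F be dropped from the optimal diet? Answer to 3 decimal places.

Drop type F once their profitability E₂/h₂ falls below the rate achievable on type A alone: E₂/h₂ = λE₁/(1 + λh₁).
Solve for λ: λE₁h₂ = E₂(1 + λh₁) → λ(E₁h₂ − E₂h₁) = E₂ → λ = E₂/(E₁h₂ − E₂h₁).
λ = 87.6/(345×3.83 − 87.6×8.1) = 87.6/611.8 = 0.1432 per min.

0.143 per min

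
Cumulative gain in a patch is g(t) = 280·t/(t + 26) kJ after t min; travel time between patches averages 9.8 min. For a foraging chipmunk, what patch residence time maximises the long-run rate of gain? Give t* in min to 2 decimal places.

15.96 min

Maximise g(t)/(T+t): set derivative to zero → g'(t)(T+t) = g(t).
g'(t) = 280·26/(t + 26)². Setting 280·26/(t+26)² = 280t/[(t+26)(9.8+t)] gives 26(9.8+t) = t(t+26), so t² = 26×9.8 = 254.8.
t* = √254.8 = 15.96 min.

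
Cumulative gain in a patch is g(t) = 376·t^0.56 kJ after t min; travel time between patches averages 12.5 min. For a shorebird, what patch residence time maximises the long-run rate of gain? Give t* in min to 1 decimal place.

15.9 min

Maximise g(t)/(T+t): set derivative to zero → g'(t)(T+t) = g(t).
g'(t) = 0.56·376·t^-0.44. Setting 0.56·376·t^-0.44 = 376·t^0.56/(12.5+t) gives 0.56(12.5+t) = t, so 0.44·t = 0.56×12.5.
t* = 0.56×12.5/0.44 = 15.91 min.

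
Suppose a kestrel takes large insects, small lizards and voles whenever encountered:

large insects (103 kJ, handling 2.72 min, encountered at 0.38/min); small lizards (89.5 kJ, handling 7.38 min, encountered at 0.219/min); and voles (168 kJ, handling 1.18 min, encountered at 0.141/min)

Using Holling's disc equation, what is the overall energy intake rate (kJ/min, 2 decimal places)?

Energy encountered per unit search time: 0.38×103 + 0.219×89.5 + 0.141×168 = 82.43 kJ/min.
Handling time per unit search time: 0.38×2.72 + 0.219×7.38 + 0.141×1.18 = 2.816.
Rate = 82.43/(1 + 2.816) = 21.6 kJ/min.

21.60 kJ/min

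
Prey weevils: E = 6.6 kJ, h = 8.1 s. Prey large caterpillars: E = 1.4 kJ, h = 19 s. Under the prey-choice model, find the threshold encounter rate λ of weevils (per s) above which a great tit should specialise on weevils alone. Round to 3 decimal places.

0.012 per s

The zero-one rule: include large caterpillars iff E₂/h₂ > λE₁/(1+λh₁). Equality gives the switch point.
λE₁h₂ = E₂ + λE₂h₁ ⇒ λ = E₂/(E₁h₂ − E₂h₁) = 1.4/(125.4 − 11.34) = 0.01227 per s.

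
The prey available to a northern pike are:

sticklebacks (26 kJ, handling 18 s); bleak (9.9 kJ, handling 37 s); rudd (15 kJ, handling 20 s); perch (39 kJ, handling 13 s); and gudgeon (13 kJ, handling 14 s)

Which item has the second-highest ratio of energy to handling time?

In descending order of E/h:
perch: 39/13 = 3 kJ/s
sticklebacks: 26/18 = 1.44 kJ/s
gudgeon: 13/14 = 0.929 kJ/s
rudd: 15/20 = 0.75 kJ/s
bleak: 9.9/37 = 0.268 kJ/s

sticklebacks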